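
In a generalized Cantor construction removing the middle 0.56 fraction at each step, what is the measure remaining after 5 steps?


Step 1: At each step, fraction remaining = 1 - 0.56 = 0.44
Step 2: After 5 steps, measure = (0.44)^5
Step 3: Computing the power step by step:
  After step 1: 0.44
  After step 2: 0.1936
  After step 3: 0.085184
  After step 4: 0.037481
  After step 5: 0.016492
Result = 0.016492


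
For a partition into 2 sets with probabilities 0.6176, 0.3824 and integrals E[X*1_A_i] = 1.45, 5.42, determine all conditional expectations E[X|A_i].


For each cell A_i: E[X|A_i] = E[X*1_A_i] / P(A_i)
Step 1: E[X|A_1] = 1.45 / 0.6176 = 2.347798
Step 2: E[X|A_2] = 5.42 / 0.3824 = 14.17364
Verification: E[X] = sum E[X*1_A_i] = 1.45 + 5.42 = 6.87


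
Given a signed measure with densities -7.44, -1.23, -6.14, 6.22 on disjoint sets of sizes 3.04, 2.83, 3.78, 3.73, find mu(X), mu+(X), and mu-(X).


Step 1: Compute signed measure on each set:
  Set 1: -7.44 * 3.04 = -22.6176
  Set 2: -1.23 * 2.83 = -3.4809
  Set 3: -6.14 * 3.78 = -23.2092
  Set 4: 6.22 * 3.73 = 23.2006
Step 2: Total signed measure = (-22.6176) + (-3.4809) + (-23.2092) + (23.2006)
     = -26.1071
Step 3: Positive part mu+(X) = sum of positive contributions = 23.2006
Step 4: Negative part mu-(X) = |sum of negative contributions| = 49.3077


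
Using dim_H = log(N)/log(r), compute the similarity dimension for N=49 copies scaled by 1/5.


For a self-similar set with N copies scaled by 1/r:
dim_H = log(N)/log(r) = log(49)/log(5)
= 3.89182/1.609438
= 2.418124


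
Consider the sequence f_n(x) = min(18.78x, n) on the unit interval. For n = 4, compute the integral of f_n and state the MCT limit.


f(x) = 18.78x on [0,1]; f_n(x) = min(18.78x, n). At n = 4:
Step 1: f(x) reaches 4 at x = 4/18.78 = 0.212993
Step 2: integral(f_4) = integral(18.78x, 0, 0.212993) + integral(4, 0.212993, 1)
       = 18.78*0.212993^2/2 + 4*(1 - 0.212993)
       = 0.425985 + 3.14803
       = 3.574015
Step 3: As n -> infinity, f_n increases to f, so by MCT integral(f_n) -> integral(f) = 18.78/2 = 9.39.
Convergence: integral(f_4) = 3.574015 -> 9.39 as n -> infinity


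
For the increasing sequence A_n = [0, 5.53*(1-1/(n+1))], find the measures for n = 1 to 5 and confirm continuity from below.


By continuity of measure from below: if A_n increases to A, then m(A_n) -> m(A).
Here A = [0, 5.53], so m(A) = 5.53
Step 1: a_1 = 5.53*(1 - 1/2) = 2.765, m(A_1) = 2.765
Step 2: a_2 = 5.53*(1 - 1/3) = 3.6867, m(A_2) = 3.6867
Step 3: a_3 = 5.53*(1 - 1/4) = 4.1475, m(A_3) = 4.1475
Step 4: a_4 = 5.53*(1 - 1/5) = 4.424, m(A_4) = 4.424
Step 5: a_5 = 5.53*(1 - 1/6) = 4.6083, m(A_5) = 4.6083
Limit: m(A_n) -> m([0,5.53]) = 5.53


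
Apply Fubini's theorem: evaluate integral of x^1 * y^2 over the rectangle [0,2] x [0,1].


By Fubini's theorem, the double integral factors as a product of single integrals:
Step 1: integral_0^2 x^1 dx = [x^2/2] from 0 to 2
     = 2^2/2 = 2
Step 2: integral_0^1 y^2 dy = [y^3/3] from 0 to 1
     = 1^3/3 = 0.333333
Step 3: Double integral = 2 * 0.333333 = 0.666667


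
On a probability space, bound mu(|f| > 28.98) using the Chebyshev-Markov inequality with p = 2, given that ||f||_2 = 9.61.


Chebyshev/Markov inequality: mu(|f| > eps) <= (||f||_p / eps)^p
Step 1: ||f||_2 / eps = 9.61 / 28.98 = 0.331608
Step 2: Raise to power p = 2:
  (0.331608)^2 = 0.109964
Step 3: Therefore mu(|f| > 28.98) <= 0.109964


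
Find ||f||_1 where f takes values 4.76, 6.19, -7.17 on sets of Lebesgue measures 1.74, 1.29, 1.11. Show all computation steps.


Step 1: Compute |f_i|^1 for each value:
  |4.76|^1 = 4.76
  |6.19|^1 = 6.19
  |-7.17|^1 = 7.17
Step 2: Multiply by measures and sum:
  4.76 * 1.74 = 8.2824
  6.19 * 1.29 = 7.9851
  7.17 * 1.11 = 7.9587
Sum = 8.2824 + 7.9851 + 7.9587 = 24.2262
Step 3: Take the p-th root:
||f||_1 = (24.2262)^(1/1) = 24.2262


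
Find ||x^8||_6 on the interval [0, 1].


Step 1: ||f||_6 = (integral_0^1 |x^8|^6 dx)^(1/6)
     = (integral_0^1 x^48 dx)^(1/6)
Step 2: integral_0^1 x^48 dx = [x^49/(49)] from 0 to 1 = 1^49/49
     = 1/49 = 0.020408
Step 3: ||f||_6 = (0.020408)^(1/6) = 0.522758


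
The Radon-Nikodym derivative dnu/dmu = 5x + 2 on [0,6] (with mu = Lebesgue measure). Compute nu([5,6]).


nu(A) = integral_A (dnu/dmu) dmu = integral_5^6 (5x + 2) dx
Step 1: Antiderivative F(x) = (5/2)x^2 + 2x
Step 2: F(6) = (5/2)*6^2 + 2*6 = 90 + 12 = 102
Step 3: F(5) = (5/2)*5^2 + 2*5 = 62.5 + 10 = 72.5
Step 4: nu([5,6]) = F(6) - F(5) = 102 - 72.5 = 29.5


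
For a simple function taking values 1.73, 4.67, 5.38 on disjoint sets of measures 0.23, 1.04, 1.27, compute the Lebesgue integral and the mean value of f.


Step 1: Integral = sum(value_i * measure_i)
= 1.73*0.23 + 4.67*1.04 + 5.38*1.27
= 0.3979 + 4.8568 + 6.8326
= 12.0873
Step 2: Total measure of domain = 0.23 + 1.04 + 1.27 = 2.54
Step 3: Average value = 12.0873 / 2.54 = 4.75878


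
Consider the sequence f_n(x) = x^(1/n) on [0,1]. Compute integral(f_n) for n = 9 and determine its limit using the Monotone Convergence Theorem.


At n = 9: f_9(x) = x^(1/9).
Step 1: integral(x^(1/9), 0, 1) = [x^(1/9+1) / (1/9+1)] from 0 to 1
     = 1 / (1/9 + 1) = 1 / ((9+1)/9) = 9/(9+1)
     = 9/10 = 0.9
Step 2: As n -> infinity, f_n(x) = x^(1/n) -> 1 for x in (0,1], and f_n is increasing in n.
By MCT, lim_n integral(f_n) = integral(lim_n f_n) = integral(1, 0, 1) = 1.
Step 3: Verify convergence: 9/10 = 0.9 -> 1


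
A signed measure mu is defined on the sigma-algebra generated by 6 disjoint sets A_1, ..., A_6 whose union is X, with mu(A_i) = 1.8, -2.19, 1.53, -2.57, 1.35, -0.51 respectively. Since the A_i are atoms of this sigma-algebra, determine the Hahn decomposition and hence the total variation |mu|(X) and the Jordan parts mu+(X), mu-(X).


Step 1: Every measurable set is a union of atoms (the cells / points), so a Hahn decomposition is
  obtained by grouping atoms by sign: P = union of atoms with mu > 0, N = union of the remaining atoms.
  Atoms in P (indices): 1, 3, 5;  atoms in N (indices): 2, 4, 6
  Positive values: 1.8, 1.53, 1.35
  Negative values: -2.19, -2.57, -0.51
Step 2: mu+(X) = mu(P) = sum of positive atom values = 4.68
Step 3: mu-(X) = -mu(N) = sum of |negative atom values| = 5.27
Step 4: |mu|(X) = mu+(X) + mu-(X) = 4.68 + 5.27 = 9.95


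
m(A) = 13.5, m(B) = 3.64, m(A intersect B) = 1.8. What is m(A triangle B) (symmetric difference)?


m(A Delta B) = m(A) + m(B) - 2*m(A n B)
= 13.5 + 3.64 - 2*1.8
= 13.5 + 3.64 - 3.6
= 13.54


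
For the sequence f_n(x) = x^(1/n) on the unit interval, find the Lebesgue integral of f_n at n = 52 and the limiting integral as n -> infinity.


At n = 52: f_52(x) = x^(1/52).
Step 1: integral(x^(1/52), 0, 1) = [x^(1/52+1) / (1/52+1)] from 0 to 1
     = 1 / (1/52 + 1) = 1 / ((52+1)/52) = 52/(52+1)
     = 52/53 = 0.981132
Step 2: As n -> infinity, f_n(x) = x^(1/n) -> 1 for x in (0,1], and f_n is increasing in n.
By MCT, lim_n integral(f_n) = integral(lim_n f_n) = integral(1, 0, 1) = 1.
Step 3: Verify convergence: 52/53 = 0.981132 -> 1


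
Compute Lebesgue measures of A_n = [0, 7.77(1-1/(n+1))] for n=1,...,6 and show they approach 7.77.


By continuity of measure from below: if A_n increases to A, then m(A_n) -> m(A).
Here A = [0, 7.77], so m(A) = 7.77
Step 1: a_1 = 7.77*(1 - 1/2) = 3.885, m(A_1) = 3.885
Step 2: a_2 = 7.77*(1 - 1/3) = 5.18, m(A_2) = 5.18
Step 3: a_3 = 7.77*(1 - 1/4) = 5.8275, m(A_3) = 5.8275
Step 4: a_4 = 7.77*(1 - 1/5) = 6.216, m(A_4) = 6.216
Step 5: a_5 = 7.77*(1 - 1/6) = 6.475, m(A_5) = 6.475
Step 6: a_6 = 7.77*(1 - 1/7) = 6.66, m(A_6) = 6.66
Limit: m(A_n) -> m([0,7.77]) = 7.77


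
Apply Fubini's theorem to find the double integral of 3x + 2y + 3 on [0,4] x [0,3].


By Fubini, integrate in x first, then y.
Step 1: Fix y, integrate over x in [0,4]:
  integral(3x + 2y + 3, x=0..4)
  = 3*(4^2 - 0^2)/2 + (2y + 3)*(4 - 0)
  = 24 + (2y + 3)*4
  = 24 + 8y + 12
  = 36 + 8y
Step 2: Integrate over y in [0,3]:
  integral(36 + 8y, y=0..3)
  = 36*3 + 8*(3^2 - 0^2)/2
  = 108 + 36
  = 144


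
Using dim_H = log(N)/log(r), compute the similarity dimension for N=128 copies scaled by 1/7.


For a self-similar set with N copies scaled by 1/r:
dim_H = log(N)/log(r) = log(128)/log(7)
= 4.85203/1.94591
= 2.49345


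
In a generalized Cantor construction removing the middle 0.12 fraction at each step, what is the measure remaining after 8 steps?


Step 1: At each step, fraction remaining = 1 - 0.12 = 0.88
Step 2: After 8 steps, measure = (0.88)^8
Result = 0.359635


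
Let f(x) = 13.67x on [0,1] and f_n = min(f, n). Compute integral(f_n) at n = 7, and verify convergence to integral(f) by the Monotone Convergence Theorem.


f(x) = 13.67x on [0,1]; f_n(x) = min(13.67x, n). At n = 7:
Step 1: f(x) reaches 7 at x = 7/13.67 = 0.51207
Step 2: integral(f_7) = integral(13.67x, 0, 0.51207) + integral(7, 0.51207, 1)
       = 13.67*0.51207^2/2 + 7*(1 - 0.51207)
       = 1.792246 + 3.415508
       = 5.207754
Step 3: As n -> infinity, f_n increases to f, so by MCT integral(f_n) -> integral(f) = 13.67/2 = 6.835.
Convergence: integral(f_7) = 5.207754 -> 6.835 as n -> infinity


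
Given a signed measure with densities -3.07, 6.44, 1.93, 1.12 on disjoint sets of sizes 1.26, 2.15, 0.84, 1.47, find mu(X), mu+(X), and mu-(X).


Step 1: Compute signed measure on each set:
  Set 1: -3.07 * 1.26 = -3.8682
  Set 2: 6.44 * 2.15 = 13.846
  Set 3: 1.93 * 0.84 = 1.6212
  Set 4: 1.12 * 1.47 = 1.6464
Step 2: Total signed measure = (-3.8682) + (13.846) + (1.6212) + (1.6464)
     = 13.2454
Step 3: Positive part mu+(X) = sum of positive contributions = 17.1136
Step 4: Negative part mu-(X) = |sum of negative contributions| = 3.8682


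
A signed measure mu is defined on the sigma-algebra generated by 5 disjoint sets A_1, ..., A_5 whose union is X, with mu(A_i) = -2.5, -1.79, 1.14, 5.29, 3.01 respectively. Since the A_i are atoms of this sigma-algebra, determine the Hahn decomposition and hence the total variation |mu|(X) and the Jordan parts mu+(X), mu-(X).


Step 1: Every measurable set is a union of atoms (the cells / points), so a Hahn decomposition is
  obtained by grouping atoms by sign: P = union of atoms with mu > 0, N = union of the remaining atoms.
  Atoms in P (indices): 3, 4, 5;  atoms in N (indices): 1, 2
  Positive values: 1.14, 5.29, 3.01
  Negative values: -2.5, -1.79
Step 2: mu+(X) = mu(P) = sum of positive atom values = 9.44
Step 3: mu-(X) = -mu(N) = sum of |negative atom values| = 4.29
Step 4: |mu|(X) = mu+(X) + mu-(X) = 9.44 + 4.29 = 13.73


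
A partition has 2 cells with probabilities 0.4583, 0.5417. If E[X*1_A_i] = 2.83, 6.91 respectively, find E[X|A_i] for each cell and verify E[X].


For each cell A_i: E[X|A_i] = E[X*1_A_i] / P(A_i)
Step 1: E[X|A_1] = 2.83 / 0.4583 = 6.174995
Step 2: E[X|A_2] = 6.91 / 0.5417 = 12.756138
Verification: E[X] = sum E[X*1_A_i] = 2.83 + 6.91 = 9.74


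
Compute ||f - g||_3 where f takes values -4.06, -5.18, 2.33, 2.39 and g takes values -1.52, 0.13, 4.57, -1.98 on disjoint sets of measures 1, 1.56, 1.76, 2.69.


Step 1: Compute differences f_i - g_i:
  -4.06 - -1.52 = -2.54
  -5.18 - 0.13 = -5.31
  2.33 - 4.57 = -2.24
  2.39 - -1.98 = 4.37
Step 2: Compute |diff|^3 * measure for each set:
  |-2.54|^3 * 1 = 16.387064 * 1 = 16.387064
  |-5.31|^3 * 1.56 = 149.721291 * 1.56 = 233.565214
  |-2.24|^3 * 1.76 = 11.239424 * 1.76 = 19.781386
  |4.37|^3 * 2.69 = 83.453453 * 2.69 = 224.489789
Step 3: Sum = 494.223453
Step 4: ||f-g||_3 = (494.223453)^(1/3) = 7.906321


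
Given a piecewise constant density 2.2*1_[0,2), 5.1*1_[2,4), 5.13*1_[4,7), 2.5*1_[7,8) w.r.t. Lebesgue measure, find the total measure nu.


Integrate each piece of the Radon-Nikodym derivative:
Step 1: integral_0^2 2.2 dx = 2.2*(2-0) = 2.2*2 = 4.4
Step 2: integral_2^4 5.1 dx = 5.1*(4-2) = 5.1*2 = 10.2
Step 3: integral_4^7 5.13 dx = 5.13*(7-4) = 5.13*3 = 15.39
Step 4: integral_7^8 2.5 dx = 2.5*(8-7) = 2.5*1 = 2.5
Total: 4.4 + 10.2 + 15.39 + 2.5 = 32.49


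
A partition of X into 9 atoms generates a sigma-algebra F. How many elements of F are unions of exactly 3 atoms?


Each element of F is a union of some subset of the 9 atoms.
Elements that are unions of exactly 3 atoms correspond to 3-element subsets of the 9 atoms.
Count = C(9, 3) = 9! / (3! * 6!) = 84.


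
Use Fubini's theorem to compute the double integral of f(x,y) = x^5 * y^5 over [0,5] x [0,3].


By Fubini's theorem, the double integral factors as a product of single integrals:
Step 1: integral_0^5 x^5 dx = [x^6/6] from 0 to 5
     = 5^6/6 = 2604.166667
Step 2: integral_0^3 y^5 dy = [y^6/6] from 0 to 3
     = 3^6/6 = 121.5
Step 3: Double integral = 2604.166667 * 121.5 = 316406.25


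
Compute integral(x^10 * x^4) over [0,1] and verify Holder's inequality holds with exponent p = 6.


Step 1: Exact integral of f*g = integral(x^14, 0, 1) = 1/15
     = 0.066667
Step 2: Holder bound with p=6, q=1.2:
  ||f||_p = (integral x^60 dx)^(1/6) = (1/61)^(1/6) = 0.504017
  ||g||_q = (integral x^4.8 dx)^(1/1.2) = (1/5.8)^(1/1.2) = 0.231105
Step 3: Holder bound = ||f||_p * ||g||_q = 0.504017 * 0.231105 = 0.116481
Verification: 0.066667 <= 0.116481 (Holder holds)


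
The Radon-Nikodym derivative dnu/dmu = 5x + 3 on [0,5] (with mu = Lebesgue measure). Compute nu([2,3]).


nu(A) = integral_A (dnu/dmu) dmu = integral_2^3 (5x + 3) dx
Step 1: Antiderivative F(x) = (5/2)x^2 + 3x
Step 2: F(3) = (5/2)*3^2 + 3*3 = 22.5 + 9 = 31.5
Step 3: F(2) = (5/2)*2^2 + 3*2 = 10 + 6 = 16
Step 4: nu([2,3]) = F(3) - F(2) = 31.5 - 16 = 15.5


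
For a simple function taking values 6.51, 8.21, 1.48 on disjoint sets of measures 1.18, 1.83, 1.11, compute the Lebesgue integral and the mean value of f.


Step 1: Integral = sum(value_i * measure_i)
= 6.51*1.18 + 8.21*1.83 + 1.48*1.11
= 7.6818 + 15.0243 + 1.6428
= 24.3489
Step 2: Total measure of domain = 1.18 + 1.83 + 1.11 = 4.12
Step 3: Average value = 24.3489 / 4.12 = 5.909927


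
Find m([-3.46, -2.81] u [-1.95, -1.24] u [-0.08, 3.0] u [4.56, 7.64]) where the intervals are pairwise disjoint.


For pairwise disjoint intervals, m(union) = sum of lengths.
= (-2.81 - -3.46) + (-1.24 - -1.95) + (3.0 - -0.08) + (7.64 - 4.56)
= 0.65 + 0.71 + 3.08 + 3.08
= 7.52


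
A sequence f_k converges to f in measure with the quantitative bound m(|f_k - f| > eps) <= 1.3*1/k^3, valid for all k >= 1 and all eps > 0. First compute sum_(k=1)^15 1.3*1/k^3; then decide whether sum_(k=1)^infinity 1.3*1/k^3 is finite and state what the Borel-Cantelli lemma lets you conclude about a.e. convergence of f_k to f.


Step 1: List the terms 1.3*1/k^3 for k = 1 to 15:
  k=1: 1.3
  k=2: 0.1625
  k=3: 0.048148
  k=4: 0.020313
  k=5: 0.0104
  k=6: 0.006019
  k=7: 0.00379
  k=8: 0.002539
  k=9: 0.001783
  k=10: 0.0013
  k=11: 9.767092e-04
  k=12: 7.523148e-04
  k=13: 5.917160e-04
  k=14: 4.737609e-04
  k=15: 3.851852e-04
Step 2: Partial sum = 1.3 + 0.1625 + 0.048148 + 0.020313 + 0.0104 + 0.006019 + 0.00379 + 0.002539 + 0.001783 + 0.0013 + 9.767092e-04 + 7.523148e-04 + 5.917160e-04 + 4.737609e-04 + 3.851852e-04
     = 1.559971
Step 3: The full series sum_(k>=1) 1.3*1/k^3 converges (p-series with p = 3 > 1; a constant multiple of a convergent series converges).
Step 4: Fix eps > 0. Since sum_k m(|f_k - f| > eps) < infinity, the Borel-Cantelli lemma gives
        m(limsup_k {|f_k - f| > eps}) = 0, i.e. for a.e. x, |f_k(x) - f(x)| <= eps for all large k.
        Applying this with eps = 1/j for j = 1, 2, ... and intersecting the countably many full-measure sets,
        for a.e. x we get limsup_k |f_k(x) - f(x)| <= 1/j for every j, hence f_k -> f almost everywhere.
Conclusion: series converges; Borel-Cantelli yields f_k -> f a.e.


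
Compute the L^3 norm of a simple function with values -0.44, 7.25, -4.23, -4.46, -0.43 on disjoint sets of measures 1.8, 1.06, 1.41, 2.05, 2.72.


Step 1: Compute |f_i|^3 for each value:
  |-0.44|^3 = 0.085184
  |7.25|^3 = 381.078125
  |-4.23|^3 = 75.686967
  |-4.46|^3 = 88.716536
  |-0.43|^3 = 0.079507
Step 2: Multiply by measures and sum:
  0.085184 * 1.8 = 0.153331
  381.078125 * 1.06 = 403.942813
  75.686967 * 1.41 = 106.718623
  88.716536 * 2.05 = 181.868899
  0.079507 * 2.72 = 0.216259
Sum = 0.153331 + 403.942813 + 106.718623 + 181.868899 + 0.216259 = 692.899925
Step 3: Take the p-th root:
||f||_3 = (692.899925)^(1/3) = 8.848918


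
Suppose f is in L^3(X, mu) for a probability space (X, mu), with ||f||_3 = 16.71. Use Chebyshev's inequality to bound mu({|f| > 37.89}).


Chebyshev/Markov inequality: mu(|f| > eps) <= (||f||_p / eps)^p
Step 1: ||f||_3 / eps = 16.71 / 37.89 = 0.441013
Step 2: Raise to power p = 3:
  (0.441013)^3 = 0.085774
Step 3: Therefore mu(|f| > 37.89) <= 0.085774


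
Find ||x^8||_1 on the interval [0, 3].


Step 1: ||f||_1 = (integral_0^3 |x^8|^1 dx)^(1/1)
     = (integral_0^3 x^8 dx)^(1/1)
Step 2: integral_0^3 x^8 dx = [x^9/(9)] from 0 to 3 = 3^9/9
     = 19683/9 = 2187
Step 3: ||f||_1 = (2187)^(1/1) = 2187


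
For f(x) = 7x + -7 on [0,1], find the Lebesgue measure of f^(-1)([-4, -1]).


f^(-1)([-4, -1]) = {x : -4 <= 7x + -7 <= -1}
Solving: (-4 - -7)/7 <= x <= (-1 - -7)/7
= [0.428571, 0.857143]
Intersecting with [0,1]: [0.428571, 0.857143]
Measure = 0.857143 - 0.428571 = 0.428571


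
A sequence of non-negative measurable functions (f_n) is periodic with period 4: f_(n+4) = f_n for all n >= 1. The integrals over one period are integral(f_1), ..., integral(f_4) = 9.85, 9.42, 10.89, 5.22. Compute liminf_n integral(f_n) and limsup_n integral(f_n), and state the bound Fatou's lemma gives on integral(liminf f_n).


The sequence (integral(f_n)) is periodic with period 4, repeating the values 9.85, 9.42, 10.89, 5.22 indefinitely.
Step 1: For a periodic sequence, every tail (a_m, a_(m+1), ...) contains all 4 period values infinitely often.
Step 2: Hence inf of every tail = min of the period values = min(9.85, 9.42, 10.89, 5.22) = 5.22.
        liminf_n integral(f_n) = sup over m of (inf of tail from m) = 5.22.
Step 3: Similarly sup of every tail = max of the period values = 10.89.
        limsup_n integral(f_n) = 10.89.
Step 4: Fatou's lemma: integral(liminf_n f_n) <= liminf_n integral(f_n) = 5.22.
        So the integral of the pointwise liminf is at most 5.22.


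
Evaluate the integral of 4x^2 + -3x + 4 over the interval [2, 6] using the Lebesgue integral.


The Lebesgue integral of a Riemann-integrable function agrees with the Riemann integral.
Antiderivative F(x) = (4/3)x^3 + (-3/2)x^2 + 4x
F(6) = (4/3)*6^3 + (-3/2)*6^2 + 4*6
     = (4/3)*216 + (-3/2)*36 + 4*6
     = 288 + -54 + 24
     = 258
F(2) = 12.666667
Integral = F(6) - F(2) = 258 - 12.666667 = 245.333333


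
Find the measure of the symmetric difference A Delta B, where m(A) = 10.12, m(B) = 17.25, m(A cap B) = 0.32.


m(A Delta B) = m(A) + m(B) - 2*m(A n B)
= 10.12 + 17.25 - 2*0.32
= 10.12 + 17.25 - 0.64
= 26.73


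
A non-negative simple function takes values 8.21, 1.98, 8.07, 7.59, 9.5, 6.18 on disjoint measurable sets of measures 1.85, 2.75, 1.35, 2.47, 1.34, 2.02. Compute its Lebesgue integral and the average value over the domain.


Step 1: Integral = sum(value_i * measure_i)
= 8.21*1.85 + 1.98*2.75 + 8.07*1.35 + 7.59*2.47 + 9.5*1.34 + 6.18*2.02
= 15.1885 + 5.445 + 10.8945 + 18.7473 + 12.73 + 12.4836
= 75.4889
Step 2: Total measure of domain = 1.85 + 2.75 + 1.35 + 2.47 + 1.34 + 2.02 = 11.78
Step 3: Average value = 75.4889 / 11.78 = 6.408226


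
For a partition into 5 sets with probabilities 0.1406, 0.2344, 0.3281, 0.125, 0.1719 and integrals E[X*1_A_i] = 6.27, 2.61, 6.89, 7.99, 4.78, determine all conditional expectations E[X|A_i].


For each cell A_i: E[X|A_i] = E[X*1_A_i] / P(A_i)
Step 1: E[X|A_1] = 6.27 / 0.1406 = 44.594595
Step 2: E[X|A_2] = 2.61 / 0.2344 = 11.134812
Step 3: E[X|A_3] = 6.89 / 0.3281 = 20.999695
Step 4: E[X|A_4] = 7.99 / 0.125 = 63.92
Step 5: E[X|A_5] = 4.78 / 0.1719 = 27.806864
Verification: E[X] = sum E[X*1_A_i] = 6.27 + 2.61 + 6.89 + 7.99 + 4.78 = 28.54


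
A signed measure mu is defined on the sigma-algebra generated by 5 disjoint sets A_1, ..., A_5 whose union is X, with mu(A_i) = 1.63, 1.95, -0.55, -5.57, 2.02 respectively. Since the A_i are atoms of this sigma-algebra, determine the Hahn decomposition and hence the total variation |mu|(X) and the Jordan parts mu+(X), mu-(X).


Step 1: Every measurable set is a union of atoms (the cells / points), so a Hahn decomposition is
  obtained by grouping atoms by sign: P = union of atoms with mu > 0, N = union of the remaining atoms.
  Atoms in P (indices): 1, 2, 5;  atoms in N (indices): 3, 4
  Positive values: 1.63, 1.95, 2.02
  Negative values: -0.55, -5.57
Step 2: mu+(X) = mu(P) = sum of positive atom values = 5.6
Step 3: mu-(X) = -mu(N) = sum of |negative atom values| = 6.12
Step 4: |mu|(X) = mu+(X) + mu-(X) = 5.6 + 6.12 = 11.72


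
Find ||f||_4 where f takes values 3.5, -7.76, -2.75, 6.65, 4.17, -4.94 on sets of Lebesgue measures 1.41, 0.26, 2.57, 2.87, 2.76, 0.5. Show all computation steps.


Step 1: Compute |f_i|^4 for each value:
  |3.5|^4 = 150.0625
  |-7.76|^4 = 3626.15935
  |-2.75|^4 = 57.191406
  |6.65|^4 = 1955.629506
  |4.17|^4 = 302.373843
  |-4.94|^4 = 595.535693
Step 2: Multiply by measures and sum:
  150.0625 * 1.41 = 211.588125
  3626.15935 * 0.26 = 942.801431
  57.191406 * 2.57 = 146.981914
  1955.629506 * 2.87 = 5612.656683
  302.373843 * 2.76 = 834.551807
  595.535693 * 0.5 = 297.767846
Sum = 211.588125 + 942.801431 + 146.981914 + 5612.656683 + 834.551807 + 297.767846 = 8046.347807
Step 3: Take the p-th root:
||f||_4 = (8046.347807)^(1/4) = 9.471084


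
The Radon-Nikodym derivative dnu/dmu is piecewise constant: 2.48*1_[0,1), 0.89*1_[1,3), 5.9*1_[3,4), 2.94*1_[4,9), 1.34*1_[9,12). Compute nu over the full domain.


Integrate each piece of the Radon-Nikodym derivative:
Step 1: integral_0^1 2.48 dx = 2.48*(1-0) = 2.48*1 = 2.48
Step 2: integral_1^3 0.89 dx = 0.89*(3-1) = 0.89*2 = 1.78
Step 3: integral_3^4 5.9 dx = 5.9*(4-3) = 5.9*1 = 5.9
Step 4: integral_4^9 2.94 dx = 2.94*(9-4) = 2.94*5 = 14.7
Step 5: integral_9^12 1.34 dx = 1.34*(12-9) = 1.34*3 = 4.02
Total: 2.48 + 1.78 + 5.9 + 14.7 + 4.02 = 28.88


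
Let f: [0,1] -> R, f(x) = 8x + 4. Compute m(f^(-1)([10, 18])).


f^(-1)([10, 18]) = {x : 10 <= 8x + 4 <= 18}
Solving: (10 - 4)/8 <= x <= (18 - 4)/8
= [0.75, 1.75]
Intersecting with [0,1]: [0.75, 1]
Measure = 1 - 0.75 = 0.25


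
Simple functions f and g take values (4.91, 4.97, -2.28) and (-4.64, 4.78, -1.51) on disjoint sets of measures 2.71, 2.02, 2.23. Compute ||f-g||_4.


Step 1: Compute differences f_i - g_i:
  4.91 - -4.64 = 9.55
  4.97 - 4.78 = 0.19
  -2.28 - -1.51 = -0.77
Step 2: Compute |diff|^4 * measure for each set:
  |9.55|^4 * 2.71 = 8317.896006 * 2.71 = 22541.498177
  |0.19|^4 * 2.02 = 0.001303 * 2.02 = 0.002632
  |-0.77|^4 * 2.23 = 0.35153 * 2.23 = 0.783913
Step 3: Sum = 22542.284722
Step 4: ||f-g||_4 = (22542.284722)^(1/4) = 12.253199


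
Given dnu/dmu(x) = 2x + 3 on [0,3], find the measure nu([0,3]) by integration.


nu(A) = integral_A (dnu/dmu) dmu = integral_0^3 (2x + 3) dx
Step 1: Antiderivative F(x) = (2/2)x^2 + 3x
Step 2: F(3) = (2/2)*3^2 + 3*3 = 9 + 9 = 18
Step 3: F(0) = (2/2)*0^2 + 3*0 = 0.0 + 0 = 0.0
Step 4: nu([0,3]) = F(3) - F(0) = 18 - 0.0 = 18


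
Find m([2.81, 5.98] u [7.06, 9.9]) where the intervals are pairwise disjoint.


For pairwise disjoint intervals, m(union) = sum of lengths.
= (5.98 - 2.81) + (9.9 - 7.06)
= 3.17 + 2.84
= 6.01


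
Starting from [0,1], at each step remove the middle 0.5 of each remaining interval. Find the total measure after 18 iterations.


Step 1: At each step, fraction remaining = 1 - 0.5 = 0.5
Step 2: After 18 steps, measure = (0.5)^18
Result = 3.814697e-06


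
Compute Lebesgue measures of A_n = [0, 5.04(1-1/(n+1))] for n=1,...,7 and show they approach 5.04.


By continuity of measure from below: if A_n increases to A, then m(A_n) -> m(A).
Here A = [0, 5.04], so m(A) = 5.04
Step 1: a_1 = 5.04*(1 - 1/2) = 2.52, m(A_1) = 2.52
Step 2: a_2 = 5.04*(1 - 1/3) = 3.36, m(A_2) = 3.36
Step 3: a_3 = 5.04*(1 - 1/4) = 3.78, m(A_3) = 3.78
Step 4: a_4 = 5.04*(1 - 1/5) = 4.032, m(A_4) = 4.032
Step 5: a_5 = 5.04*(1 - 1/6) = 4.2, m(A_5) = 4.2
Step 6: a_6 = 5.04*(1 - 1/7) = 4.32, m(A_6) = 4.32
Step 7: a_7 = 5.04*(1 - 1/8) = 4.41, m(A_7) = 4.41
Limit: m(A_n) -> m([0,5.04]) = 5.04


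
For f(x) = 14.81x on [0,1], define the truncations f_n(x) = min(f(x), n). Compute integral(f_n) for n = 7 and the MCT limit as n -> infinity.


f(x) = 14.81x on [0,1]; f_n(x) = min(14.81x, n). At n = 7:
Step 1: f(x) reaches 7 at x = 7/14.81 = 0.472654
Step 2: integral(f_7) = integral(14.81x, 0, 0.472654) + integral(7, 0.472654, 1)
       = 14.81*0.472654^2/2 + 7*(1 - 0.472654)
       = 1.654288 + 3.691425
       = 5.345712
Step 3: As n -> infinity, f_n increases to f, so by MCT integral(f_n) -> integral(f) = 14.81/2 = 7.405.
Convergence: integral(f_7) = 5.345712 -> 7.405 as n -> infinity


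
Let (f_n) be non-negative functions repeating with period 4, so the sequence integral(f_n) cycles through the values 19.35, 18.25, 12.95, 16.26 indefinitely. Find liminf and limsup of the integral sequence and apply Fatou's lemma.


The sequence (integral(f_n)) is periodic with period 4, repeating the values 19.35, 18.25, 12.95, 16.26 indefinitely.
Step 1: For a periodic sequence, every tail (a_m, a_(m+1), ...) contains all 4 period values infinitely often.
Step 2: Hence inf of every tail = min of the period values = min(19.35, 18.25, 12.95, 16.26) = 12.95.
        liminf_n integral(f_n) = sup over m of (inf of tail from m) = 12.95.
Step 3: Similarly sup of every tail = max of the period values = 19.35.
        limsup_n integral(f_n) = 19.35.
Step 4: Fatou's lemma: integral(liminf_n f_n) <= liminf_n integral(f_n) = 12.95.
        So the integral of the pointwise liminf is at most 12.95.


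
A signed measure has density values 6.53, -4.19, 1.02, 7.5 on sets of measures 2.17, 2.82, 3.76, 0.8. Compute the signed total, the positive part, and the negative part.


Step 1: Compute signed measure on each set:
  Set 1: 6.53 * 2.17 = 14.1701
  Set 2: -4.19 * 2.82 = -11.8158
  Set 3: 1.02 * 3.76 = 3.8352
  Set 4: 7.5 * 0.8 = 6
Step 2: Total signed measure = (14.1701) + (-11.8158) + (3.8352) + (6)
     = 12.1895
Step 3: Positive part mu+(X) = sum of positive contributions = 24.0053
Step 4: Negative part mu-(X) = |sum of negative contributions| = 11.8158


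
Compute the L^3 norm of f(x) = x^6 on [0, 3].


Step 1: ||f||_3 = (integral_0^3 |x^6|^3 dx)^(1/3)
     = (integral_0^3 x^18 dx)^(1/3)
Step 2: integral_0^3 x^18 dx = [x^19/(19)] from 0 to 3 = 3^19/19
     = 1162261467/19 = 6.117166e+07
Step 3: ||f||_3 = (6.117166e+07)^(1/3) = 394.018621


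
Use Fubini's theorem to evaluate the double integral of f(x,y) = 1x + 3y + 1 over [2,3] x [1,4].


By Fubini, integrate in x first, then y.
Step 1: Fix y, integrate over x in [2,3]:
  integral(1x + 3y + 1, x=2..3)
  = 1*(3^2 - 2^2)/2 + (3y + 1)*(3 - 2)
  = 2.5 + (3y + 1)*1
  = 2.5 + 3y + 1
  = 3.5 + 3y
Step 2: Integrate over y in [1,4]:
  integral(3.5 + 3y, y=1..4)
  = 3.5*3 + 3*(4^2 - 1^2)/2
  = 10.5 + 22.5
  = 33


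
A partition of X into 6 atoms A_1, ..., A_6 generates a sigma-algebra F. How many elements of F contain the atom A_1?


Each element of F is a union of some subset S of the 6 atoms.
The element contains A_1 iff A_1 is in S.
So we count subsets S of {A_1,...,A_6} with A_1 in S: choose freely among the other 5 atoms.
Count = 2^(6-1) = 2^5 = 32.


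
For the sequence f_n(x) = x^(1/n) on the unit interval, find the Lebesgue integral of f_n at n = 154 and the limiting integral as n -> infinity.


At n = 154: f_154(x) = x^(1/154).
Step 1: integral(x^(1/154), 0, 1) = [x^(1/154+1) / (1/154+1)] from 0 to 1
     = 1 / (1/154 + 1) = 1 / ((154+1)/154) = 154/(154+1)
     = 154/155 = 0.993548
Step 2: As n -> infinity, f_n(x) = x^(1/n) -> 1 for x in (0,1], and f_n is increasing in n.
By MCT, lim_n integral(f_n) = integral(lim_n f_n) = integral(1, 0, 1) = 1.
Step 3: Verify convergence: 154/155 = 0.993548 -> 1


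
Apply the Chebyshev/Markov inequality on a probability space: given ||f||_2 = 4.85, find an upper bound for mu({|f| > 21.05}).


Chebyshev/Markov inequality: mu(|f| > eps) <= (||f||_p / eps)^p
Step 1: ||f||_2 / eps = 4.85 / 21.05 = 0.230404
Step 2: Raise to power p = 2:
  (0.230404)^2 = 0.053086
Step 3: Therefore mu(|f| > 21.05) <= 0.053086


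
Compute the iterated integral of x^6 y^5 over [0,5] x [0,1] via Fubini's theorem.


By Fubini's theorem, the double integral factors as a product of single integrals:
Step 1: integral_0^5 x^6 dx = [x^7/7] from 0 to 5
     = 5^7/7 = 11160.714286
Step 2: integral_0^1 y^5 dy = [y^6/6] from 0 to 1
     = 1^6/6 = 0.166667
Step 3: Double integral = 11160.714286 * 0.166667 = 1860.119048


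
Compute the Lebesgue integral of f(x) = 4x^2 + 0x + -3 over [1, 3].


The Lebesgue integral of a Riemann-integrable function agrees with the Riemann integral.
Antiderivative F(x) = (4/3)x^3 + (0/2)x^2 + -3x
F(3) = (4/3)*3^3 + (0/2)*3^2 + -3*3
     = (4/3)*27 + (0/2)*9 + -3*3
     = 36 + 0.0 + -9
     = 27
F(1) = -1.666667
Integral = F(3) - F(1) = 27 - -1.666667 = 28.666667


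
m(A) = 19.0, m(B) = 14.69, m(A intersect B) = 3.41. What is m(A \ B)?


m(A \ B) = m(A) - m(A n B)
= 19.0 - 3.41
= 15.59


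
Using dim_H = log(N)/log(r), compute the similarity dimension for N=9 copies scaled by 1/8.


For a self-similar set with N copies scaled by 1/r:
dim_H = log(N)/log(r) = log(9)/log(8)
= 2.197225/2.079442
= 1.056642


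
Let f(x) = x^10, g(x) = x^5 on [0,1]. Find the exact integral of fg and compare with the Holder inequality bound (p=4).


Step 1: Exact integral of f*g = integral(x^15, 0, 1) = 1/16
     = 0.0625
Step 2: Holder bound with p=4, q=1.333333:
  ||f||_p = (integral x^40 dx)^(1/4) = (1/41)^(1/4) = 0.395188
  ||g||_q = (integral x^6.666667 dx)^(1/1.333333) = (1/7.666667)^(1/1.333333) = 0.217043
Step 3: Holder bound = ||f||_p * ||g||_q = 0.395188 * 0.217043 = 0.085773
Verification: 0.0625 <= 0.085773 (Holder holds)


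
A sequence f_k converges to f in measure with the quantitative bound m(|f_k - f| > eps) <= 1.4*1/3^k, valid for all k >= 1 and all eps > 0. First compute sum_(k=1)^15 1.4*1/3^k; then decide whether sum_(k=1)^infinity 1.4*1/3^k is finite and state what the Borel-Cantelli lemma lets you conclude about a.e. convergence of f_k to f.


Step 1: List the terms 1.4*1/3^k for k = 1 to 15:
  k=1: 0.466667
  k=2: 0.155556
  k=3: 0.051852
  k=4: 0.017284
  k=5: 0.005761
  k=6: 0.00192
  k=7: 6.401463e-04
  k=8: 2.133821e-04
  k=9: 7.112737e-05
  k=10: 2.370912e-05
  k=11: 7.903041e-06
  k=12: 2.634347e-06
  k=13: 8.781157e-07
  k=14: 2.927052e-07
  k=15: 9.756841e-08
Step 2: Partial sum = 0.466667 + 0.155556 + 0.051852 + 0.017284 + 0.005761 + 0.00192 + 6.401463e-04 + 2.133821e-04 + 7.112737e-05 + 2.370912e-05 + 7.903041e-06 + 2.634347e-06 + 8.781157e-07 + 2.927052e-07 + 9.756841e-08
     = 0.7
Step 3: The full series sum_(k>=1) 1.4*1/3^k converges (geometric series with ratio 1/3 < 1; a constant multiple of a convergent series converges).
Step 4: Fix eps > 0. Since sum_k m(|f_k - f| > eps) < infinity, the Borel-Cantelli lemma gives
        m(limsup_k {|f_k - f| > eps}) = 0, i.e. for a.e. x, |f_k(x) - f(x)| <= eps for all large k.
        Applying this with eps = 1/j for j = 1, 2, ... and intersecting the countably many full-measure sets,
        for a.e. x we get limsup_k |f_k(x) - f(x)| <= 1/j for every j, hence f_k -> f almost everywhere.
Conclusion: series converges; Borel-Cantelli yields f_k -> f a.e.


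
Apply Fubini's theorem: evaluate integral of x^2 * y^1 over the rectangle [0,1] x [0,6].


By Fubini's theorem, the double integral factors as a product of single integrals:
Step 1: integral_0^1 x^2 dx = [x^3/3] from 0 to 1
     = 1^3/3 = 0.333333
Step 2: integral_0^6 y^1 dy = [y^2/2] from 0 to 6
     = 6^2/2 = 18
Step 3: Double integral = 0.333333 * 18 = 6


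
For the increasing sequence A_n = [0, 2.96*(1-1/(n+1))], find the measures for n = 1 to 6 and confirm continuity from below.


By continuity of measure from below: if A_n increases to A, then m(A_n) -> m(A).
Here A = [0, 2.96], so m(A) = 2.96
Step 1: a_1 = 2.96*(1 - 1/2) = 1.48, m(A_1) = 1.48
Step 2: a_2 = 2.96*(1 - 1/3) = 1.9733, m(A_2) = 1.9733
Step 3: a_3 = 2.96*(1 - 1/4) = 2.22, m(A_3) = 2.22
Step 4: a_4 = 2.96*(1 - 1/5) = 2.368, m(A_4) = 2.368
Step 5: a_5 = 2.96*(1 - 1/6) = 2.4667, m(A_5) = 2.4667
Step 6: a_6 = 2.96*(1 - 1/7) = 2.5371, m(A_6) = 2.5371
Limit: m(A_n) -> m([0,2.96]) = 2.96


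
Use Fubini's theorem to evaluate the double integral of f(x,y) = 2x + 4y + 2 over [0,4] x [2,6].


By Fubini, integrate in x first, then y.
Step 1: Fix y, integrate over x in [0,4]:
  integral(2x + 4y + 2, x=0..4)
  = 2*(4^2 - 0^2)/2 + (4y + 2)*(4 - 0)
  = 16 + (4y + 2)*4
  = 16 + 16y + 8
  = 24 + 16y
Step 2: Integrate over y in [2,6]:
  integral(24 + 16y, y=2..6)
  = 24*4 + 16*(6^2 - 2^2)/2
  = 96 + 256
  = 352


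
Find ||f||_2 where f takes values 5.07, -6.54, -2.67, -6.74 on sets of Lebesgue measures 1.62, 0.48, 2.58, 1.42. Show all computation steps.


Step 1: Compute |f_i|^2 for each value:
  |5.07|^2 = 25.7049
  |-6.54|^2 = 42.7716
  |-2.67|^2 = 7.1289
  |-6.74|^2 = 45.4276
Step 2: Multiply by measures and sum:
  25.7049 * 1.62 = 41.641938
  42.7716 * 0.48 = 20.530368
  7.1289 * 2.58 = 18.392562
  45.4276 * 1.42 = 64.507192
Sum = 41.641938 + 20.530368 + 18.392562 + 64.507192 = 145.07206
Step 3: Take the p-th root:
||f||_2 = (145.07206)^(1/2) = 12.044586


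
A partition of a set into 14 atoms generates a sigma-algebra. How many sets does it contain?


Each element of the sigma-algebra is a union of some subset of the 14 atoms.
The number of such subsets is 2^14 = 16384.


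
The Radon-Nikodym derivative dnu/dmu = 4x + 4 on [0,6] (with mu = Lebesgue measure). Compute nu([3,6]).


nu(A) = integral_A (dnu/dmu) dmu = integral_3^6 (4x + 4) dx
Step 1: Antiderivative F(x) = (4/2)x^2 + 4x
Step 2: F(6) = (4/2)*6^2 + 4*6 = 72 + 24 = 96
Step 3: F(3) = (4/2)*3^2 + 4*3 = 18 + 12 = 30
Step 4: nu([3,6]) = F(6) - F(3) = 96 - 30 = 66


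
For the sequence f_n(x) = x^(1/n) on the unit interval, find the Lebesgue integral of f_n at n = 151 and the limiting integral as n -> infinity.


At n = 151: f_151(x) = x^(1/151).
Step 1: integral(x^(1/151), 0, 1) = [x^(1/151+1) / (1/151+1)] from 0 to 1
     = 1 / (1/151 + 1) = 1 / ((151+1)/151) = 151/(151+1)
     = 151/152 = 0.993421
Step 2: As n -> infinity, f_n(x) = x^(1/n) -> 1 for x in (0,1], and f_n is increasing in n.
By MCT, lim_n integral(f_n) = integral(lim_n f_n) = integral(1, 0, 1) = 1.
Step 3: Verify convergence: 151/152 = 0.993421 -> 1


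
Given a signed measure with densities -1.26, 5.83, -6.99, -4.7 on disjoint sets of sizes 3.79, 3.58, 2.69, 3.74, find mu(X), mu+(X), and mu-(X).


Step 1: Compute signed measure on each set:
  Set 1: -1.26 * 3.79 = -4.7754
  Set 2: 5.83 * 3.58 = 20.8714
  Set 3: -6.99 * 2.69 = -18.8031
  Set 4: -4.7 * 3.74 = -17.578
Step 2: Total signed measure = (-4.7754) + (20.8714) + (-18.8031) + (-17.578)
     = -20.2851
Step 3: Positive part mu+(X) = sum of positive contributions = 20.8714
Step 4: Negative part mu-(X) = |sum of negative contributions| = 41.1565


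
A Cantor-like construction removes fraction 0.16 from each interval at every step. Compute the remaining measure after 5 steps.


Step 1: At each step, fraction remaining = 1 - 0.16 = 0.84
Step 2: After 5 steps, measure = (0.84)^5
Step 3: Computing the power step by step:
  After step 1: 0.84
  After step 2: 0.7056
  After step 3: 0.592704
  After step 4: 0.497871
  After step 5: 0.418212
Result = 0.418212


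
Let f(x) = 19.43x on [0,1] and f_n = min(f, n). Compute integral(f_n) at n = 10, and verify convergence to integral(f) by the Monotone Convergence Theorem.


f(x) = 19.43x on [0,1]; f_n(x) = min(19.43x, n). At n = 10:
Step 1: f(x) reaches 10 at x = 10/19.43 = 0.514668
Step 2: integral(f_10) = integral(19.43x, 0, 0.514668) + integral(10, 0.514668, 1)
       = 19.43*0.514668^2/2 + 10*(1 - 0.514668)
       = 2.57334 + 4.85332
       = 7.42666
Step 3: As n -> infinity, f_n increases to f, so by MCT integral(f_n) -> integral(f) = 19.43/2 = 9.715.
Convergence: integral(f_10) = 7.42666 -> 9.715 as n -> infinity


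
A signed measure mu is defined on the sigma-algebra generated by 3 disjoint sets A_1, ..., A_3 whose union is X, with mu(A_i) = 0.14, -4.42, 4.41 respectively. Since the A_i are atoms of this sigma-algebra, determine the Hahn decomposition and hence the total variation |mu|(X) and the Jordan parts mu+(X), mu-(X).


Step 1: Every measurable set is a union of atoms (the cells / points), so a Hahn decomposition is
  obtained by grouping atoms by sign: P = union of atoms with mu > 0, N = union of the remaining atoms.
  Atoms in P (indices): 1, 3;  atoms in N (indices): 2
  Positive values: 0.14, 4.41
  Negative values: -4.42
Step 2: mu+(X) = mu(P) = sum of positive atom values = 4.55
Step 3: mu-(X) = -mu(N) = sum of |negative atom values| = 4.42
Step 4: |mu|(X) = mu+(X) + mu-(X) = 4.55 + 4.42 = 8.97


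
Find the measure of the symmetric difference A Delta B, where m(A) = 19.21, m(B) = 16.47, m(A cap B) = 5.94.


m(A Delta B) = m(A) + m(B) - 2*m(A n B)
= 19.21 + 16.47 - 2*5.94
= 19.21 + 16.47 - 11.88
= 23.8


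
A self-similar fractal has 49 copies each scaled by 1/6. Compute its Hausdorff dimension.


For a self-similar set with N copies scaled by 1/r:
dim_H = log(N)/log(r) = log(49)/log(6)
= 3.89182/1.791759
= 2.172066


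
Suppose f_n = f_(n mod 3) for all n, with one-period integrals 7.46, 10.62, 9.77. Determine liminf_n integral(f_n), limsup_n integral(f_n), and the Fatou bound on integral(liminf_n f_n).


The sequence (integral(f_n)) is periodic with period 3, repeating the values 7.46, 10.62, 9.77 indefinitely.
Step 1: For a periodic sequence, every tail (a_m, a_(m+1), ...) contains all 3 period values infinitely often.
Step 2: Hence inf of every tail = min of the period values = min(7.46, 10.62, 9.77) = 7.46.
        liminf_n integral(f_n) = sup over m of (inf of tail from m) = 7.46.
Step 3: Similarly sup of every tail = max of the period values = 10.62.
        limsup_n integral(f_n) = 10.62.
Step 4: Fatou's lemma: integral(liminf_n f_n) <= liminf_n integral(f_n) = 7.46.
        So the integral of the pointwise liminf is at most 7.46.


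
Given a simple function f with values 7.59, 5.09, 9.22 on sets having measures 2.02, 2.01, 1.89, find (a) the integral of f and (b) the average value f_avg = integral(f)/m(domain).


Step 1: Integral = sum(value_i * measure_i)
= 7.59*2.02 + 5.09*2.01 + 9.22*1.89
= 15.3318 + 10.2309 + 17.4258
= 42.9885
Step 2: Total measure of domain = 2.02 + 2.01 + 1.89 = 5.92
Step 3: Average value = 42.9885 / 5.92 = 7.261571


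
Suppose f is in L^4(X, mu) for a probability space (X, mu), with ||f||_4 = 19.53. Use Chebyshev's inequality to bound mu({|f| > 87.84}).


Chebyshev/Markov inequality: mu(|f| > eps) <= (||f||_p / eps)^p
Step 1: ||f||_4 / eps = 19.53 / 87.84 = 0.222336
Step 2: Raise to power p = 4:
  (0.222336)^4 = 0.002444
Step 3: Therefore mu(|f| > 87.84) <= 0.002444


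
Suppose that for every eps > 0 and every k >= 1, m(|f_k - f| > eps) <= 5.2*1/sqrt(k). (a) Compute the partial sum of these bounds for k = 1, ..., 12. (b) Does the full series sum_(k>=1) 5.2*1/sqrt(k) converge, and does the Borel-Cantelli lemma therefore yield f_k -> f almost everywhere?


Step 1: List the terms 5.2*1/sqrt(k) for k = 1 to 12:
  k=1: 5.2
  k=2: 3.676955
  k=3: 3.002221
  k=4: 2.6
  k=5: 2.325511
  k=6: 2.122891
  k=7: 1.965415
  k=8: 1.838478
  k=9: 1.733333
  k=10: 1.644384
  k=11: 1.567859
  k=12: 1.501111
Step 2: Partial sum = 5.2 + 3.676955 + 3.002221 + 2.6 + 2.325511 + 2.122891 + 1.965415 + 1.838478 + 1.733333 + 1.644384 + 1.567859 + 1.501111
     = 29.178159
Step 3: The full series sum_(k>=1) 5.2*1/sqrt(k) diverges (p-series with p = 1/2 <= 1; a nonzero constant multiple of a divergent series diverges).
Step 4: The (first) Borel-Cantelli lemma requires a summable sequence of measures, so it does not apply here;
        from this bound alone no conclusion about a.e. convergence can be drawn (convergence in measure still
        gives an a.e.-convergent subsequence, but not a.e. convergence of the whole sequence).
Conclusion: series diverges; Borel-Cantelli is inconclusive about a.e. convergence of f_k.
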